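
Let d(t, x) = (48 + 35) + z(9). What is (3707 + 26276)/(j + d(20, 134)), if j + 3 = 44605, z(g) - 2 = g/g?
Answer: 29983/44688 ≈ 0.67094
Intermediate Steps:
z(g) = 3 (z(g) = 2 + g/g = 2 + 1 = 3)
d(t, x) = 86 (d(t, x) = (48 + 35) + 3 = 83 + 3 = 86)
j = 44602 (j = -3 + 44605 = 44602)
(3707 + 26276)/(j + d(20, 134)) = (3707 + 26276)/(44602 + 86) = 29983/44688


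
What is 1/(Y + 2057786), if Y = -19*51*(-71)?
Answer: 1/2126585 ≈ 4.7024e-7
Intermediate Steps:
Y = 68799 (Y = -969*(-71) = 68799)
1/(Y + 2057786) = 1/(68799 + 2057786) = 1/2126585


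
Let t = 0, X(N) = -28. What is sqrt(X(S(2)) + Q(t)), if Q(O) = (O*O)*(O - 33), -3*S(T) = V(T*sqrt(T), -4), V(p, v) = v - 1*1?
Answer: 2*I*sqrt(7) ≈ 5.2915*I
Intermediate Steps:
V(p, v) = -1 + v (V(p, v) = v - 1 = -1 + v)
S(T) = 5/3 (S(T) = -(-1 - 4)/3 = -1/3*(-5) = 5/3)
Q(O) = O**2*(-33 + O)
sqrt(X(S(2)) + Q(t)) = sqrt(-28 + 0**2*(-33 + 0)) = sqrt(-28 + 0*(-33)) = sqrt(-28 + 0) = sqrt(-28) = 2*I*sqrt(7)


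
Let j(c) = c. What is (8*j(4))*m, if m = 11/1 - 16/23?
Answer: 7584/23 ≈ 329.74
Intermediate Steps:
m = 237/23 (m = 11*1 - 16*1/23 = 11 - 16/23 = 237/23 ≈ 10.304)
(8*j(4))*m = (8*4)*(237/23) = 32*(237/23) = 7584/23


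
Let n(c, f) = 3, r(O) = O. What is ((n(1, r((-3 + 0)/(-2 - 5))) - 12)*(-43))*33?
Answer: 12771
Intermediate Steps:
((n(1, r((-3 + 0)/(-2 - 5))) - 12)*(-43))*33 = ((3 - 12)*(-43))*33 = -9*(-43)*33 = 387*33 = 12771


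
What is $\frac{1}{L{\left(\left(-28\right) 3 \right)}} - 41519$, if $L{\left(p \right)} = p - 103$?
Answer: $- \frac{7764054}{187} \approx -41519.0$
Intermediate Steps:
$L{\left(p \right)} = -103 + p$ ($L{\left(p \right)} = p - 103 = -103 + p$)
$\frac{1}{L{\left(\left(-28\right) 3 \right)}} - 41519 = \frac{1}{-103 - 84} - 41519 = \frac{1}{-187} - 41519 = - \frac{1}{187} - 41519 = - \frac{7764054}{187}$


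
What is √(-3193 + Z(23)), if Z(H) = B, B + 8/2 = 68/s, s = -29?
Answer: 39*I*√1769/29 ≈ 56.563*I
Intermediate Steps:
B = -184/29 (B = -4 + 68/(-29) = -4 + 68*(-1/29) = -4 - 68/29 = -184/29 ≈ -6.3448)
Z(H) = -184/29
√(-3193 + Z(23)) = √(-3193 - 184/29) = √(-92781/29) = 39*I*√1769/29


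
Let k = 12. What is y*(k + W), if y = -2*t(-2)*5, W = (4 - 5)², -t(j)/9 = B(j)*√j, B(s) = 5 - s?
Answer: 8190*I*√2 ≈ 11582.0*I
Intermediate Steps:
t(j) = -9*√j*(5 - j) (t(j) = -9*(5 - j)*√j = -9*√j*(5 - j))
W = 1 (W = (-1)² = 1)
y = 630*I*√2 (y = -18*√(-2)*(-5 - 2)*5 = -18*I*√2*(-7)*5 = -(-126)*I*√2*5 = (126*I*√2)*5 = 630*I*√2 ≈ 890.95*I)
y*(k + W) = (630*I*√2)*(12 + 1) = (630*I*√2)*13 = 8190*I*√2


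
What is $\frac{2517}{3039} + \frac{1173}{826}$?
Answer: $\frac{1881263}{836738} \approx 2.2483$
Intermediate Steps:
$\frac{2517}{3039} + \frac{1173}{826} = 2517 \cdot \frac{1}{3039} + 1173 \cdot \frac{1}{826} = \frac{839}{1013} + \frac{1173}{826} = \frac{1881263}{836738}$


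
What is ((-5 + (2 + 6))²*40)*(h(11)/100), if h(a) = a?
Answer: 198/5 ≈ 39.600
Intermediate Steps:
((-5 + (2 + 6))²*40)*(h(11)/100) = ((-5 + (2 + 6))²*40)*(11/100) = ((-5 + 8)²*40)*(11*(1/100)) = (3²*40)*(11/100) = (9*40)*(11/100) = 360*(11/100) = 198/5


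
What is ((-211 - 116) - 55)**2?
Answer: 145924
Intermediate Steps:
((-211 - 116) - 55)**2 = (-327 - 55)**2 = (-382)**2 = 145924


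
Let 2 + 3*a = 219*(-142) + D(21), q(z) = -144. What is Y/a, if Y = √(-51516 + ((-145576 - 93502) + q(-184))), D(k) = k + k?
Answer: -3*I*√290738/31058 ≈ -0.052083*I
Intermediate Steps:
D(k) = 2*k
a = -31058/3 (a = -⅔ + (219*(-142) + 2*21)/3 = -⅔ + (-31098 + 42)/3 = -⅔ + (⅓)*(-31056) = -⅔ - 10352 = -31058/3 ≈ -10353.)
Y = I*√290738 (Y = √(-51516 + ((-145576 - 93502) - 144)) = √(-51516 + (-239078 - 144)) = √(-51516 - 239222) = √(-290738) = I*√290738 ≈ 539.2*I)
Y/a = (I*√290738)/(-31058/3) = (I*√290738)*(-3/31058) = -3*I*√290738/31058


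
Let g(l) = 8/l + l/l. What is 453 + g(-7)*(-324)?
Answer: 3495/7 ≈ 499.29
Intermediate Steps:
g(l) = 1 + 8/l (g(l) = 8/l + 1 = 1 + 8/l)
453 + g(-7)*(-324) = 453 + ((8 - 7)/(-7))*(-324) = 453 - ⅐*1*(-324) = 453 - ⅐*(-324) = 453 + 324/7 = 3495/7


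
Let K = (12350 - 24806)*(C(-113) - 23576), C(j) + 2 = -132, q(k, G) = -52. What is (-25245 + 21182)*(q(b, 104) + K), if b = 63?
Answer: -1199932729604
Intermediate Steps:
C(j) = -134 (C(j) = -2 - 132 = -134)
K = 295331760 (K = (12350 - 24806)*(-134 - 23576) = -12456*(-23710) = 295331760)
(-25245 + 21182)*(q(b, 104) + K) = (-25245 + 21182)*(-52 + 295331760) = -4063*295331708 = -1199932729604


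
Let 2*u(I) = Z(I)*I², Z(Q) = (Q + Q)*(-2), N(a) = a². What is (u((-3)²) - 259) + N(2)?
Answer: -1713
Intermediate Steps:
Z(Q) = -4*Q (Z(Q) = (2*Q)*(-2) = -4*Q)
u(I) = -2*I³ (u(I) = ((-4*I)*I²)/2 = (-4*I³)/2 = -2*I³)
(u((-3)²) - 259) + N(2) = (-2*((-3)²)³ - 259) + 2² = (-2*9³ - 259) + 4 = (-2*729 - 259) + 4 = (-1458 - 259) + 4 = -1717 + 4 = -1713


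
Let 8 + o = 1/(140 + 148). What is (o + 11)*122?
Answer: 52765/144 ≈ 366.42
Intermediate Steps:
o = -2303/288 (o = -8 + 1/(140 + 148) = -8 + 1/288 = -2303/288 ≈ -7.9965)
(o + 11)*122 = (-2303/288 + 11)*122 = (865/288)*122 = 52765/144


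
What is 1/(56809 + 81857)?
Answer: 1/138666 ≈ 7.2116e-6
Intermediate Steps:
1/(56809 + 81857) = 1/138666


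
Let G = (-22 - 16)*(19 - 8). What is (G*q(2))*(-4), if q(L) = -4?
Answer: -6688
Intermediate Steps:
G = -418 (G = -38*11 = -418)
(G*q(2))*(-4) = -418*(-4)*(-4) = 1672*(-4) = -6688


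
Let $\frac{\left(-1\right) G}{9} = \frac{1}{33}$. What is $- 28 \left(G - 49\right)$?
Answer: $\frac{15176}{11} \approx 1379.6$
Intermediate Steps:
$G = - \frac{3}{11}$ ($G = - \frac{9}{33} = \left(-9\right) \frac{1}{33} = - \frac{3}{11} \approx -0.27273$)
$- 28 \left(G - 49\right) = - 28 \left(- \frac{3}{11} - 49\right) = \left(-28\right) \left(- \frac{542}{11}\right) = \frac{15176}{11}$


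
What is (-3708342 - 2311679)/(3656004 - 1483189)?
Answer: -6020021/2172815 ≈ -2.7706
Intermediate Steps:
(-3708342 - 2311679)/(3656004 - 1483189) = -6020021/2172815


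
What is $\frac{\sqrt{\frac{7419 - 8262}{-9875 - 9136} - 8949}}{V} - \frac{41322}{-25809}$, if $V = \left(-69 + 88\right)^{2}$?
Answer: $\frac{13774}{8603} + \frac{2 i \sqrt{89842076071}}{2287657} \approx 1.6011 + 0.26205 i$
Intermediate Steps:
$V = 361$ ($V = 19^{2} = 361$)
$\frac{\sqrt{\frac{7419 - 8262}{-9875 - 9136} - 8949}}{V} - \frac{41322}{-25809} = \frac{\sqrt{\frac{7419 - 8262}{-9875 - 9136} - 8949}}{361} - \frac{41322}{-25809} = \sqrt{- \frac{843}{-19011} - 8949} \cdot \frac{1}{361} - - \frac{13774}{8603} = \sqrt{\left(-843\right) \left(- \frac{1}{19011}\right) - 8949} \cdot \frac{1}{361} + \frac{13774}{8603} = \sqrt{\frac{281}{6337} - 8949} \cdot \frac{1}{361} + \frac{13774}{8603} = \sqrt{- \frac{56709532}{6337}} \cdot \frac{1}{361} + \frac{13774}{8603} = \frac{2 i \sqrt{89842076071}}{6337} \cdot \frac{1}{361} + \frac{13774}{8603} = \frac{2 i \sqrt{89842076071}}{2287657} + \frac{13774}{8603} = \frac{13774}{8603} + \frac{2 i \sqrt{89842076071}}{2287657}$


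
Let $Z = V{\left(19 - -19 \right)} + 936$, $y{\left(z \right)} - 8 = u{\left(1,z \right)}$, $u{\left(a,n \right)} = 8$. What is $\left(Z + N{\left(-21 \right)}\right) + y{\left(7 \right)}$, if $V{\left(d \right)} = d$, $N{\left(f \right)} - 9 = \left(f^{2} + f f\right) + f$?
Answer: $1860$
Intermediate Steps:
$y{\left(z \right)} = 16$ ($y{\left(z \right)} = 8 + 8 = 16$)
$N{\left(f \right)} = 9 + f + 2 f^{2}$ ($N{\left(f \right)} = 9 + \left(\left(f^{2} + f f\right) + f\right) = 9 + \left(\left(f^{2} + f^{2}\right) + f\right) = 9 + \left(2 f^{2} + f\right) = 9 + \left(f + 2 f^{2}\right) = 9 + f + 2 f^{2}$)
$Z = 974$ ($Z = \left(19 - -19\right) + 936 = \left(19 + 19\right) + 936 = 38 + 936 = 974$)
$\left(Z + N{\left(-21 \right)}\right) + y{\left(7 \right)} = \left(974 + \left(9 - 21 + 2 \left(-21\right)^{2}\right)\right) + 16 = \left(974 + \left(9 - 21 + 2 \cdot 441\right)\right) + 16 = \left(974 + \left(9 - 21 + 882\right)\right) + 16 = \left(974 + 870\right) + 16 = 1844 + 16 = 1860$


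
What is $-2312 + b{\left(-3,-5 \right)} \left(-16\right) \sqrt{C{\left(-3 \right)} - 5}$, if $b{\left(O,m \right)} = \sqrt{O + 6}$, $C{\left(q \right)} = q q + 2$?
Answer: $-2312 - 48 \sqrt{2} \approx -2379.9$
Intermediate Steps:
$C{\left(q \right)} = 2 + q^{2}$ ($C{\left(q \right)} = q^{2} + 2 = 2 + q^{2}$)
$b{\left(O,m \right)} = \sqrt{6 + O}$
$-2312 + b{\left(-3,-5 \right)} \left(-16\right) \sqrt{C{\left(-3 \right)} - 5} = -2312 + \sqrt{6 - 3} \left(-16\right) \sqrt{\left(2 + \left(-3\right)^{2}\right) - 5} = -2312 + \sqrt{3} \left(-16\right) \sqrt{\left(2 + 9\right) - 5} = -2312 + - 16 \sqrt{3} \sqrt{11 - 5} = -2312 + - 16 \sqrt{3} \sqrt{6} = -2312 - 48 \sqrt{2}$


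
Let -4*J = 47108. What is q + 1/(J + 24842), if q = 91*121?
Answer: 143858716/13065 ≈ 11011.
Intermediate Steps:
J = -11777 (J = -¼*47108 = -11777)
q = 11011
q + 1/(J + 24842) = 11011 + 1/(-11777 + 24842) = 11011 + 1/13065 = 143858716/13065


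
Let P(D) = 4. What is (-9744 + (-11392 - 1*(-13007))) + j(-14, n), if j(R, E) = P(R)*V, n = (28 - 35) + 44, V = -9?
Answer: -8165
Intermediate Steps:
n = 37 (n = -7 + 44 = 37)
j(R, E) = -36 (j(R, E) = 4*(-9) = -36)
(-9744 + (-11392 - 1*(-13007))) + j(-14, n) = (-9744 + (-11392 - 1*(-13007))) - 36 = (-9744 + (-11392 + 13007)) - 36 = (-9744 + 1615) - 36 = -8129 - 36 = -8165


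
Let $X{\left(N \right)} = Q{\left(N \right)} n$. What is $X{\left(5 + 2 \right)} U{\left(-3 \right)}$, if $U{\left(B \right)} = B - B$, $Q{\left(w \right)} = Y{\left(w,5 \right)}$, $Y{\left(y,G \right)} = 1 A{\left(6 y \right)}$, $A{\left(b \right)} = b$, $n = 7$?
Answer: $0$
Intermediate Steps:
$Y{\left(y,G \right)} = 6 y$ ($Y{\left(y,G \right)} = 1 \cdot 6 y = 6 y$)
$Q{\left(w \right)} = 6 w$
$U{\left(B \right)} = 0$
$X{\left(N \right)} = 42 N$ ($X{\left(N \right)} = 6 N 7 = 42 N$)
$X{\left(5 + 2 \right)} U{\left(-3 \right)} = 42 \left(5 + 2\right) 0 = 42 \cdot 7 \cdot 0 = 294 \cdot 0 = 0$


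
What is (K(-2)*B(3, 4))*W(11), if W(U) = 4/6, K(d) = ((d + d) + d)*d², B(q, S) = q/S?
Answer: -12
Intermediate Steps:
K(d) = 3*d³ (K(d) = (2*d + d)*d² = (3*d)*d² = 3*d³)
W(U) = ⅔ (W(U) = 4*(⅙) = ⅔)
(K(-2)*B(3, 4))*W(11) = ((3*(-2)³)*(3/4))*(⅔) = ((3*(-8))*(3*(¼)))*(⅔) = -24*¾*(⅔) = -18*⅔ = -12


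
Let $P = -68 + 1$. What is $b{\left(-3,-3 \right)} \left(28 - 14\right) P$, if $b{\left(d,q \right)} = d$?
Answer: $2814$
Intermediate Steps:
$P = -67$
$b{\left(-3,-3 \right)} \left(28 - 14\right) P = - 3 \left(28 - 14\right) \left(-67\right) = \left(-3\right) 14 \left(-67\right) = \left(-42\right) \left(-67\right) = 2814$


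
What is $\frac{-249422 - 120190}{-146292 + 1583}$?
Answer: $\frac{369612}{144709} \approx 2.5542$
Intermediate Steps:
$\frac{-249422 - 120190}{-146292 + 1583} = - \frac{369612}{-144709} = \left(-369612\right) \left(- \frac{1}{144709}\right) = \frac{369612}{144709}$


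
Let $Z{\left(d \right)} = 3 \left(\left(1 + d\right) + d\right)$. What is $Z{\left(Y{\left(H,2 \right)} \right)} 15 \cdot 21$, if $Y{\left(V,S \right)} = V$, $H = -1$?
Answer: $-945$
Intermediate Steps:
$Z{\left(d \right)} = 3 + 6 d$ ($Z{\left(d \right)} = 3 \left(1 + 2 d\right) = 3 + 6 d$)
$Z{\left(Y{\left(H,2 \right)} \right)} 15 \cdot 21 = \left(3 + 6 \left(-1\right)\right) 15 \cdot 21 = \left(3 - 6\right) 15 \cdot 21 = \left(-3\right) 15 \cdot 21 = \left(-45\right) 21 = -945$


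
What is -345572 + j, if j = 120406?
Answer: -225166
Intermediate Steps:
-345572 + j = -345572 + 120406 = -225166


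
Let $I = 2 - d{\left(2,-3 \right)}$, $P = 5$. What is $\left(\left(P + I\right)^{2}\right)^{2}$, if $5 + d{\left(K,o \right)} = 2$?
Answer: $10000$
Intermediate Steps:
$d{\left(K,o \right)} = -3$ ($d{\left(K,o \right)} = -5 + 2 = -3$)
$I = 5$ ($I = 2 - -3 = 2 + 3 = 5$)
$\left(\left(P + I\right)^{2}\right)^{2} = \left(\left(5 + 5\right)^{2}\right)^{2} = \left(10^{2}\right)^{2} = 100^{2} = 10000$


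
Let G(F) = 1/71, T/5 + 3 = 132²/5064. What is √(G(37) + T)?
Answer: √497758706/14981 ≈ 1.4893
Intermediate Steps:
T = 465/211 (T = -15 + 5*(132²/5064) = -15 + 5*(17424*(1/5064)) = -15 + 5*(726/211) = -15 + 3630/211 = 465/211 ≈ 2.2038)
G(F) = 1/71
√(G(37) + T) = √(1/71 + 465/211) = √(33226/14981) = √497758706/14981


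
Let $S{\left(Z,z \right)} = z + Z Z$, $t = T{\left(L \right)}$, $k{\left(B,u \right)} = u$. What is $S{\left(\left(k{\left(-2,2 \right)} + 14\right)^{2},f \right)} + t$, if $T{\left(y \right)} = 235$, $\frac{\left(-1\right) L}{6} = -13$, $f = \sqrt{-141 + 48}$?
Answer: $65771 + i \sqrt{93} \approx 65771.0 + 9.6436 i$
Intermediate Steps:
$f = i \sqrt{93}$ ($f = \sqrt{-93} = i \sqrt{93} \approx 9.6436 i$)
$L = 78$ ($L = \left(-6\right) \left(-13\right) = 78$)
$t = 235$
$S{\left(Z,z \right)} = z + Z^{2}$
$S{\left(\left(k{\left(-2,2 \right)} + 14\right)^{2},f \right)} + t = \left(i \sqrt{93} + \left(\left(2 + 14\right)^{2}\right)^{2}\right) + 235 = \left(i \sqrt{93} + \left(16^{2}\right)^{2}\right) + 235 = \left(i \sqrt{93} + 256^{2}\right) + 235 = \left(i \sqrt{93} + 65536\right) + 235 = \left(65536 + i \sqrt{93}\right) + 235 = 65771 + i \sqrt{93}$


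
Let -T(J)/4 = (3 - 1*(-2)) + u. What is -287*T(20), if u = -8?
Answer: -3444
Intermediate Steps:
T(J) = 12 (T(J) = -4*((3 - 1*(-2)) - 8) = -4*((3 + 2) - 8) = -4*(5 - 8) = -4*(-3) = 12)
-287*T(20) = -287*12 = -3444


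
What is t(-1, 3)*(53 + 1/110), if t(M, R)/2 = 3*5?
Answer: 17493/11 ≈ 1590.3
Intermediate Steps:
t(M, R) = 30 (t(M, R) = 2*(3*5) = 2*15 = 30)
t(-1, 3)*(53 + 1/110) = 30*(53 + 1/110) = 30*(5831/110) = 17493/11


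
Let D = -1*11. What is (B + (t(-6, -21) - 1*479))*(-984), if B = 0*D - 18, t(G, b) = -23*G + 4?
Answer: 349320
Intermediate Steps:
t(G, b) = 4 - 23*G
D = -11
B = -18 (B = 0*(-11) - 18 = 0 - 18 = -18)
(B + (t(-6, -21) - 1*479))*(-984) = (-18 + ((4 - 23*(-6)) - 1*479))*(-984) = (-18 + ((4 + 138) - 479))*(-984) = (-18 + (142 - 479))*(-984) = (-18 - 337)*(-984) = -355*(-984) = 349320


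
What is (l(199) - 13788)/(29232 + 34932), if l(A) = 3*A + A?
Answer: -3248/16041 ≈ -0.20248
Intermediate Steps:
l(A) = 4*A
(l(199) - 13788)/(29232 + 34932) = (4*199 - 13788)/(29232 + 34932) = (796 - 13788)/64164 = -12992*1/64164 = -3248/16041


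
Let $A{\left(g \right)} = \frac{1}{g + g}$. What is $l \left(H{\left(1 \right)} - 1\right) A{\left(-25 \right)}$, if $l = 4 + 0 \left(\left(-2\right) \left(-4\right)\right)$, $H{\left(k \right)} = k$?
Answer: $0$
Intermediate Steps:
$A{\left(g \right)} = \frac{1}{2 g}$
$l = 4$ ($l = 4 + 0 \cdot 8 = 4 + 0 = 4$)
$l \left(H{\left(1 \right)} - 1\right) A{\left(-25 \right)} = 4 \left(1 - 1\right) \frac{1}{2 \left(-25\right)} = 4 \cdot 0 \cdot \frac{1}{2} \left(- \frac{1}{25}\right) = 0 \left(- \frac{1}{50}\right) = 0$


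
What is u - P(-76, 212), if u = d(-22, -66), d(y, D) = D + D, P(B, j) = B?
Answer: -56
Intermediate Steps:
d(y, D) = 2*D
u = -132 (u = 2*(-66) = -132)
u - P(-76, 212) = -132 - 1*(-76) = -132 + 76 = -56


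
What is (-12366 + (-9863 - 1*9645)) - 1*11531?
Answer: -43405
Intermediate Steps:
(-12366 + (-9863 - 1*9645)) - 1*11531 = (-12366 + (-9863 - 9645)) - 11531 = (-12366 - 19508) - 11531 = -31874 - 11531 = -43405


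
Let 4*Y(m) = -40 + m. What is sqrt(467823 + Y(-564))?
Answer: 2*sqrt(116918) ≈ 683.87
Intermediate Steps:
Y(m) = -10 + m/4 (Y(m) = (-40 + m)/4 = -10 + m/4)
sqrt(467823 + Y(-564)) = sqrt(467823 + (-10 + (1/4)*(-564))) = sqrt(467823 + (-10 - 141)) = sqrt(467823 - 151) = sqrt(467672) = 2*sqrt(116918)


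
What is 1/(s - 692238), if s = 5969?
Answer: -1/686269 ≈ -1.4572e-6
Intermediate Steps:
1/(s - 692238) = 1/(5969 - 692238) = 1/(-686269) = -1/686269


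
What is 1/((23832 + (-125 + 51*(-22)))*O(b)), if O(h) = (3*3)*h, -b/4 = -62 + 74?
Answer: -1/9756720 ≈ -1.0249e-7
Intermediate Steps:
b = -48 (b = -4*(-62 + 74) = -4*12 = -48)
O(h) = 9*h
1/((23832 + (-125 + 51*(-22)))*O(b)) = 1/((23832 + (-125 + 51*(-22)))*((9*(-48)))) = 1/((23832 + (-125 - 1122))*(-432)) = -1/432/(23832 - 1247) = -1/432/22585 = (1/22585)*(-1/432) = -1/9756720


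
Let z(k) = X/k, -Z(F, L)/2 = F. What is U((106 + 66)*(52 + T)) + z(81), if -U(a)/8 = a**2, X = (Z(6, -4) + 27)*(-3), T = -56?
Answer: -34080773/9 ≈ -3.7868e+6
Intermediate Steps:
Z(F, L) = -2*F
X = -45 (X = (-2*6 + 27)*(-3) = (-12 + 27)*(-3) = 15*(-3) = -45)
z(k) = -45/k
U(a) = -8*a**2
U((106 + 66)*(52 + T)) + z(81) = -8*(52 - 56)**2*(106 + 66)**2 - 45/81 = -8*(172*(-4))**2 - 45*1/81 = -8*(-688)**2 - 5/9 = -8*473344 - 5/9 = -3786752 - 5/9 = -34080773/9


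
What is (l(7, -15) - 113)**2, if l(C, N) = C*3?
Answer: 8464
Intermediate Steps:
l(C, N) = 3*C
(l(7, -15) - 113)**2 = (3*7 - 113)**2 = (21 - 113)**2 = (-92)**2 = 8464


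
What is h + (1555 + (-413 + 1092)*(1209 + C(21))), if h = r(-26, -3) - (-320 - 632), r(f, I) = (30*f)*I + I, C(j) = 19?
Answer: 838656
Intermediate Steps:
r(f, I) = I + 30*I*f (r(f, I) = 30*I*f + I = I + 30*I*f)
h = 3289 (h = -3*(1 + 30*(-26)) - (-320 - 632) = -3*(1 - 780) - 1*(-952) = -3*(-779) + 952 = 2337 + 952 = 3289)
h + (1555 + (-413 + 1092)*(1209 + C(21))) = 3289 + (1555 + (-413 + 1092)*(1209 + 19)) = 3289 + (1555 + 679*1228) = 3289 + (1555 + 833812) = 3289 + 835367 = 838656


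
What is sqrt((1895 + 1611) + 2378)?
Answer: 2*sqrt(1471) ≈ 76.707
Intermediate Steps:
sqrt((1895 + 1611) + 2378) = sqrt(3506 + 2378) = sqrt(5884) = 2*sqrt(1471)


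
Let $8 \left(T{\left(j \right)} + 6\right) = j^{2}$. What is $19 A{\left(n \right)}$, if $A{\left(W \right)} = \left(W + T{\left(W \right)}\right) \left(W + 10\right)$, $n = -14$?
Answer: $-342$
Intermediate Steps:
$T{\left(j \right)} = -6 + \frac{j^{2}}{8}$
$A{\left(W \right)} = \left(10 + W\right) \left(-6 + W + \frac{W^{2}}{8}\right)$ ($A{\left(W \right)} = \left(W + \left(-6 + \frac{W^{2}}{8}\right)\right) \left(W + 10\right) = \left(-6 + W + \frac{W^{2}}{8}\right) \left(10 + W\right) = \left(10 + W\right) \left(-6 + W + \frac{W^{2}}{8}\right)$)
$19 A{\left(n \right)} = 19 \left(-60 + 4 \left(-14\right) + \frac{\left(-14\right)^{3}}{8} + \frac{9 \left(-14\right)^{2}}{4}\right) = 19 \left(-60 - 56 + \frac{1}{8} \left(-2744\right) + \frac{9}{4} \cdot 196\right) = 19 \left(-60 - 56 - 343 + 441\right) = 19 \left(-18\right) = -342$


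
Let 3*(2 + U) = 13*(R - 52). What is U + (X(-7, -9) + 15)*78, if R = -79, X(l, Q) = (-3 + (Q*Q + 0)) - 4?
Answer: 19117/3 ≈ 6372.3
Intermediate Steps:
X(l, Q) = -7 + Q**2 (X(l, Q) = (-3 + (Q**2 + 0)) - 4 = (-3 + Q**2) - 4 = -7 + Q**2)
U = -1709/3 (U = -2 + (13*(-79 - 52))/3 = -2 + (13*(-131))/3 = -2 + (1/3)*(-1703) = -2 - 1703/3 = -1709/3 ≈ -569.67)
U + (X(-7, -9) + 15)*78 = -1709/3 + ((-7 + (-9)**2) + 15)*78 = -1709/3 + ((-7 + 81) + 15)*78 = -1709/3 + (74 + 15)*78 = -1709/3 + 89*78 = -1709/3 + 6942 = 19117/3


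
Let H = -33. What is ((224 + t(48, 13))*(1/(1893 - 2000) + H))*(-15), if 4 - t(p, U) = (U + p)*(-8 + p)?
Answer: -117191760/107 ≈ -1.0953e+6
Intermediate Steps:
t(p, U) = 4 - (-8 + p)*(U + p) (t(p, U) = 4 - (U + p)*(-8 + p) = 4 - (-8 + p)*(U + p))
((224 + t(48, 13))*(1/(1893 - 2000) + H))*(-15) = ((224 + (4 - 1*48**2 + 8*13 + 8*48 - 1*13*48))*(1/(1893 - 2000) - 33))*(-15) = ((224 + (4 - 1*2304 + 104 + 384 - 624))*(1/(-107) - 33))*(-15) = ((224 + (4 - 2304 + 104 + 384 - 624))*(-1/107 - 33))*(-15) = ((224 - 2436)*(-3532/107))*(-15) = -2212*(-3532/107)*(-15) = (7812784/107)*(-15) = -117191760/107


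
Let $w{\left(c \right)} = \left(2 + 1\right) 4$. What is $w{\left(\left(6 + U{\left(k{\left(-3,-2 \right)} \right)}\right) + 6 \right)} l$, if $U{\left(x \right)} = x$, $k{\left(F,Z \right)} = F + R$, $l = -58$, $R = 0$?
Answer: $-696$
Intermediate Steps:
$k{\left(F,Z \right)} = F$ ($k{\left(F,Z \right)} = F + 0 = F$)
$w{\left(c \right)} = 12$ ($w{\left(c \right)} = 3 \cdot 4 = 12$)
$w{\left(\left(6 + U{\left(k{\left(-3,-2 \right)} \right)}\right) + 6 \right)} l = 12 \left(-58\right) = -696$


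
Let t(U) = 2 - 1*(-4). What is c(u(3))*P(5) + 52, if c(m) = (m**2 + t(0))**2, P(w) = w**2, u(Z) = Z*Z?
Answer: 189277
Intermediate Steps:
u(Z) = Z**2
t(U) = 6 (t(U) = 2 + 4 = 6)
c(m) = (6 + m**2)**2 (c(m) = (m**2 + 6)**2 = (6 + m**2)**2)
c(u(3))*P(5) + 52 = (6 + (3**2)**2)**2*5**2 + 52 = (6 + 9**2)**2*25 + 52 = (6 + 81)**2*25 + 52 = 87**2*25 + 52 = 7569*25 + 52 = 189225 + 52 = 189277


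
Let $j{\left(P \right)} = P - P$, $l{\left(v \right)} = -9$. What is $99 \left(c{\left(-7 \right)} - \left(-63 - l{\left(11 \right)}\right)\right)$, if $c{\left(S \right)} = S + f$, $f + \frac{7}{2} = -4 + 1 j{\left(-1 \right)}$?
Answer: $\frac{7821}{2} \approx 3910.5$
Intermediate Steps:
$j{\left(P \right)} = 0$
$f = - \frac{15}{2}$ ($f = - \frac{7}{2} + \left(-4 + 1 \cdot 0\right) = - \frac{7}{2} + \left(-4 + 0\right) = - \frac{7}{2} - 4 = - \frac{15}{2} \approx -7.5$)
$c{\left(S \right)} = - \frac{15}{2} + S$ ($c{\left(S \right)} = S - \frac{15}{2} = - \frac{15}{2} + S$)
$99 \left(c{\left(-7 \right)} - \left(-63 - l{\left(11 \right)}\right)\right) = 99 \left(\left(- \frac{15}{2} - 7\right) - \left(-63 + 9\right)\right) = 99 \left(- \frac{29}{2} + \left(\left(-68 + 6\right) - \left(-125 + 9\right)\right)\right) = 99 \left(- \frac{29}{2} - -54\right) = 99 \left(- \frac{29}{2} + \left(-62 + 116\right)\right) = 99 \left(- \frac{29}{2} + 54\right) = 99 \cdot \frac{79}{2} = \frac{7821}{2}$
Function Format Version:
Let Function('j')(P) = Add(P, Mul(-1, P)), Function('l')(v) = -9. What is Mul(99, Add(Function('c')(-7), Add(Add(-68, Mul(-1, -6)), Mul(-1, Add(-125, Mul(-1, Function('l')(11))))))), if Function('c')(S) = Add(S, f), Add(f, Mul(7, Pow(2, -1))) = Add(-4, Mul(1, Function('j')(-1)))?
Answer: Rational(7821, 2) ≈ 3910.5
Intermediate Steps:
Function('j')(P) = 0
f = Rational(-15, 2) (f = Add(Rational(-7, 2), Add(-4, Mul(1, 0))) = Add(Rational(-7, 2), Add(-4, 0)) = Add(Rational(-7, 2), -4) = Rational(-15, 2) ≈ -7.5000)
Function('c')(S) = Add(Rational(-15, 2), S) (Function('c')(S) = Add(S, Rational(-15, 2)) = Add(Rational(-15, 2), S))
Mul(99, Add(Function('c')(-7), Add(Add(-68, Mul(-1, -6)), Mul(-1, Add(-125, Mul(-1, Function('l')(11))))))) = Mul(99, Add(Add(Rational(-15, 2), -7), Add(Add(-68, Mul(-1, -6)), Mul(-1, Add(-125, Mul(-1, -9)))))) = Mul(99, Add(Rational(-29, 2), Add(Add(-68, 6), Mul(-1, Add(-125, 9))))) = Mul(99, Add(Rational(-29, 2), Add(-62, Mul(-1, -116)))) = Mul(99, Add(Rational(-29, 2), Add(-62, 116))) = Mul(99, Add(Rational(-29, 2), 54)) = Mul(99, Rational(79, 2)) = Rational(7821, 2)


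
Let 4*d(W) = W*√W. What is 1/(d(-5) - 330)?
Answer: -1056/348505 + 4*I*√5/348505 ≈ -0.0030301 + 2.5665e-5*I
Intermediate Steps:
d(W) = W^(3/2)/4 (d(W) = (W*√W)/4 = W^(3/2)/4)
1/(d(-5) - 330) = 1/((-5)^(3/2)/4 - 330) = 1/((-5*I*√5)/4 - 330) = 1/(-5*I*√5/4 - 330) = 1/(-330 - 5*I*√5/4)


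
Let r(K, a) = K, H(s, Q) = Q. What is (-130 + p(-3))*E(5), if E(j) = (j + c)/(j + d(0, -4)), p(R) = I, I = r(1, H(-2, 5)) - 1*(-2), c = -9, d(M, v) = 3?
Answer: 127/2 ≈ 63.500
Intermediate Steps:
I = 3 (I = 1 - 1*(-2) = 1 + 2 = 3)
p(R) = 3
E(j) = (-9 + j)/(3 + j) (E(j) = (j - 9)/(j + 3) = (-9 + j)/(3 + j))
(-130 + p(-3))*E(5) = (-130 + 3)*((-9 + 5)/(3 + 5)) = -127*(-4)/8 = -127*(-½) = 127/2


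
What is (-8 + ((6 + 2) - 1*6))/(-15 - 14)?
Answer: 6/29 ≈ 0.20690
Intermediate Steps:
(-8 + ((6 + 2) - 1*6))/(-15 - 14) = (-8 + (8 - 6))/(-29) = (-8 + 2)*(-1/29) = -6*(-1/29) = 6/29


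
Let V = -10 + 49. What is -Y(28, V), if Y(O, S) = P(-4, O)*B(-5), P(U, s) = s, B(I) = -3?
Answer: 84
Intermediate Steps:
V = 39
Y(O, S) = -3*O (Y(O, S) = O*(-3) = -3*O)
-Y(28, V) = -(-3)*28 = -1*(-84) = 84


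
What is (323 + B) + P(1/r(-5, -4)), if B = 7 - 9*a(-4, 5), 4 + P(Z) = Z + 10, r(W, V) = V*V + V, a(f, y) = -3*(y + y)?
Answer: 7273/12 ≈ 606.08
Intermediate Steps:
a(f, y) = -6*y
r(W, V) = V + V² (r(W, V) = V² + V = V + V²)
P(Z) = 6 + Z (P(Z) = -4 + (Z + 10) = -4 + (10 + Z) = 6 + Z)
B = 277 (B = 7 - (-54)*5 = 7 - 9*(-30) = 7 + 270 = 277)
(323 + B) + P(1/r(-5, -4)) = (323 + 277) + (6 + 1/(-4*(1 - 4))) = 600 + (6 + 1/(-4*(-3))) = 600 + (6 + 1/12) = 600 + 73/12 = 7273/12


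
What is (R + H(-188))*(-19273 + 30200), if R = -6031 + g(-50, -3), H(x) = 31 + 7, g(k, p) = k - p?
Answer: -65999080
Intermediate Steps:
H(x) = 38
R = -6078 (R = -6031 + (-50 - 1*(-3)) = -6031 + (-50 + 3) = -6031 - 47 = -6078)
(R + H(-188))*(-19273 + 30200) = (-6078 + 38)*(-19273 + 30200) = -6040*10927 = -65999080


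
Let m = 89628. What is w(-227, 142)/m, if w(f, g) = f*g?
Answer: -16117/44814 ≈ -0.35964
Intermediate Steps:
w(-227, 142)/m = -227*142/89628 = -32234*1/89628 = -16117/44814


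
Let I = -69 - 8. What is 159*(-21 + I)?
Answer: -15582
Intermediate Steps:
I = -77
159*(-21 + I) = 159*(-21 - 77) = 159*(-98) = -15582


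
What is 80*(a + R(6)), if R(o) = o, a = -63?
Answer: -4560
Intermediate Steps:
80*(a + R(6)) = 80*(-63 + 6) = 80*(-57) = -4560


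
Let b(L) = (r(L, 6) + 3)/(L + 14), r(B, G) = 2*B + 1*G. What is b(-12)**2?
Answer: 225/4 ≈ 56.250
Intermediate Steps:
r(B, G) = G + 2*B (r(B, G) = 2*B + G = G + 2*B)
b(L) = (9 + 2*L)/(14 + L) (b(L) = ((6 + 2*L) + 3)/(L + 14) = (9 + 2*L)/(14 + L))
b(-12)**2 = ((9 + 2*(-12))/(14 - 12))**2 = ((9 - 24)/2)**2 = ((1/2)*(-15))**2 = (-15/2)**2 = 225/4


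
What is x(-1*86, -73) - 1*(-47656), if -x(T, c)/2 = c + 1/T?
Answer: 2055487/43 ≈ 47802.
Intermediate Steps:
x(T, c) = -2*c - 2/T (x(T, c) = -2*(c + 1/T) = -2*c - 2/T)
x(-1*86, -73) - 1*(-47656) = (-2*(-73) - 2/((-1*86))) - 1*(-47656) = (146 - 2/(-86)) + 47656 = (146 - 2*(-1/86)) + 47656 = (146 + 1/43) + 47656 = 6279/43 + 47656 = 2055487/43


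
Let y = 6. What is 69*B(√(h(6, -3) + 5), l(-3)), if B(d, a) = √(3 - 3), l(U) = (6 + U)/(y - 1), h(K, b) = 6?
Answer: 0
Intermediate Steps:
l(U) = 6/5 + U/5 (l(U) = (6 + U)/(6 - 1) = (6 + U)/5 = (6 + U)*(⅕) = 6/5 + U/5)
B(d, a) = 0 (B(d, a) = √0 = 0)
69*B(√(h(6, -3) + 5), l(-3)) = 69*0 = 0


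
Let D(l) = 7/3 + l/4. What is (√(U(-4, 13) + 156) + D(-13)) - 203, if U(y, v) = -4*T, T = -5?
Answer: -2447/12 + 4*√11 ≈ -190.65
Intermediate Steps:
U(y, v) = 20 (U(y, v) = -4*(-5) = 20)
D(l) = 7/3 + l/4 (D(l) = 7*(⅓) + l*(¼) = 7/3 + l/4)
(√(U(-4, 13) + 156) + D(-13)) - 203 = (√(20 + 156) + (7/3 + (¼)*(-13))) - 203 = (√176 + (7/3 - 13/4)) - 203 = (4*√11 - 11/12) - 203 = (-11/12 + 4*√11) - 203 = -2447/12 + 4*√11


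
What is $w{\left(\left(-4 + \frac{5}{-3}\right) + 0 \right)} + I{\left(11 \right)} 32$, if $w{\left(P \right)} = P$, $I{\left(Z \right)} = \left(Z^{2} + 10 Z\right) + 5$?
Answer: $\frac{22639}{3} \approx 7546.3$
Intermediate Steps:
$I{\left(Z \right)} = 5 + Z^{2} + 10 Z$
$w{\left(\left(-4 + \frac{5}{-3}\right) + 0 \right)} + I{\left(11 \right)} 32 = \left(\left(-4 + \frac{5}{-3}\right) + 0\right) + \left(5 + 11^{2} + 10 \cdot 11\right) 32 = \left(\left(-4 + 5 \left(- \frac{1}{3}\right)\right) + 0\right) + \left(5 + 121 + 110\right) 32 = \left(\left(-4 - \frac{5}{3}\right) + 0\right) + 236 \cdot 32 = \left(- \frac{17}{3} + 0\right) + 7552 = - \frac{17}{3} + 7552 = \frac{22639}{3}$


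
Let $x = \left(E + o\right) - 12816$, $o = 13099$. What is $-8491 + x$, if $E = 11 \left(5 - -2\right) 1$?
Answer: $-8131$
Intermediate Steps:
$E = 77$ ($E = 11 \left(5 + 2\right) 1 = 11 \cdot 7 \cdot 1 = 77 \cdot 1 = 77$)
$x = 360$ ($x = \left(77 + 13099\right) - 12816 = 13176 - 12816 = 360$)
$-8491 + x = -8491 + 360 = -8131$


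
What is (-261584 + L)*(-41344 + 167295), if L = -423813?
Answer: -86326437547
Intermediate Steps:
(-261584 + L)*(-41344 + 167295) = (-261584 - 423813)*(-41344 + 167295) = -685397*125951 = -86326437547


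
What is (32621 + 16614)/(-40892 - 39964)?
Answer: -49235/80856 ≈ -0.60892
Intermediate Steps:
(32621 + 16614)/(-40892 - 39964) = 49235/(-80856) = 49235*(-1/80856) = -49235/80856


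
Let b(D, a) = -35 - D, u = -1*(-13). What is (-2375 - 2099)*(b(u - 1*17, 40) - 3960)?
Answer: 17855734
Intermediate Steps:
u = 13
(-2375 - 2099)*(b(u - 1*17, 40) - 3960) = (-2375 - 2099)*((-35 - (13 - 1*17)) - 3960) = -4474*((-35 - (13 - 17)) - 3960) = -4474*((-35 - 1*(-4)) - 3960) = -4474*((-35 + 4) - 3960) = -4474*(-31 - 3960) = -4474*(-3991) = 17855734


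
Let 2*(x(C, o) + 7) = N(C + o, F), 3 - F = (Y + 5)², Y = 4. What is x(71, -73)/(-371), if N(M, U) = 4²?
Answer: -1/371 ≈ -0.0026954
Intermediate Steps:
F = -78 (F = 3 - (4 + 5)² = 3 - 1*9² = 3 - 1*81 = 3 - 81 = -78)
N(M, U) = 16
x(C, o) = 1 (x(C, o) = -7 + (½)*16 = -7 + 8 = 1)
x(71, -73)/(-371) = 1/(-371) = 1*(-1/371) = -1/371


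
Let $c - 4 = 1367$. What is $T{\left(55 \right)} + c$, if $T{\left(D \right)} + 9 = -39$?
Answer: $1323$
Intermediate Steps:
$c = 1371$ ($c = 4 + 1367 = 1371$)
$T{\left(D \right)} = -48$ ($T{\left(D \right)} = -9 - 39 = -48$)
$T{\left(55 \right)} + c = -48 + 1371 = 1323$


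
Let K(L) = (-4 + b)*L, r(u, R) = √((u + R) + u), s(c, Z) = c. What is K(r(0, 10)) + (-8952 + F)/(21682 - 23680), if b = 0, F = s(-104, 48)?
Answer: 4528/999 - 4*√10 ≈ -8.1166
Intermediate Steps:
F = -104
r(u, R) = √(R + 2*u) (r(u, R) = √((R + u) + u) = √(R + 2*u))
K(L) = -4*L (K(L) = (-4 + 0)*L = -4*L)
K(r(0, 10)) + (-8952 + F)/(21682 - 23680) = -4*√(10 + 2*0) + (-8952 - 104)/(21682 - 23680) = -4*√(10 + 0) - 9056/(-1998) = -4*√10 - 9056*(-1/1998) = -4*√10 + 4528/999 = 4528/999 - 4*√10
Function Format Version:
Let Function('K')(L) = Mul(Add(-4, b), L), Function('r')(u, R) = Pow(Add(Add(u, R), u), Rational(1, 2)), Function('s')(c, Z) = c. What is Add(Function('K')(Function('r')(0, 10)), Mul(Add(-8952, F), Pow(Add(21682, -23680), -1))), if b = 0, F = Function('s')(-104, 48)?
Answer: Add(Rational(4528, 999), Mul(-4, Pow(10, Rational(1, 2)))) ≈ -8.1166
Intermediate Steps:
F = -104
Function('r')(u, R) = Pow(Add(R, Mul(2, u)), Rational(1, 2)) (Function('r')(u, R) = Pow(Add(Add(R, u), u), Rational(1, 2)) = Pow(Add(R, Mul(2, u)), Rational(1, 2)))
Function('K')(L) = Mul(-4, L) (Function('K')(L) = Mul(Add(-4, 0), L) = Mul(-4, L))
Add(Function('K')(Function('r')(0, 10)), Mul(Add(-8952, F), Pow(Add(21682, -23680), -1))) = Add(Mul(-4, Pow(Add(10, Mul(2, 0)), Rational(1, 2))), Mul(Add(-8952, -104), Pow(Add(21682, -23680), -1))) = Add(Mul(-4, Pow(Add(10, 0), Rational(1, 2))), Mul(-9056, Pow(-1998, -1))) = Add(Mul(-4, Pow(10, Rational(1, 2))), Mul(-9056, Rational(-1, 1998))) = Add(Mul(-4, Pow(10, Rational(1, 2))), Rational(4528, 999)) = Add(Rational(4528, 999), Mul(-4, Pow(10, Rational(1, 2))))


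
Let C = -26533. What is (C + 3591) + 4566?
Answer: -18376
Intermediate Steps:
(C + 3591) + 4566 = (-26533 + 3591) + 4566 = -22942 + 4566 = -18376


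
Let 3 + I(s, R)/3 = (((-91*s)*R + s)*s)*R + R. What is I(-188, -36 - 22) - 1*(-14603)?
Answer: -32465075404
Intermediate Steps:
I(s, R) = -9 + 3*R + 3*R*s*(s - 91*R*s) (I(s, R) = -9 + 3*((((-91*s)*R + s)*s)*R + R) = -9 + 3*(((-91*R*s + s)*s)*R + R) = -9 + 3*(((s - 91*R*s)*s)*R + R) = -9 + 3*((s*(s - 91*R*s))*R + R) = -9 + 3*(R*s*(s - 91*R*s) + R) = -9 + 3*(R + R*s*(s - 91*R*s)) = -9 + (3*R + 3*R*s*(s - 91*R*s)) = -9 + 3*R + 3*R*s*(s - 91*R*s))
I(-188, -36 - 22) - 1*(-14603) = (-9 + 3*(-36 - 22) - 273*(-36 - 22)**2*(-188)**2 + 3*(-36 - 22)*(-188)**2) - 1*(-14603) = (-9 + 3*(-58) - 273*(-58)**2*35344 + 3*(-58)*35344) + 14603 = (-9 - 174 - 273*3364*35344 - 6149856) + 14603 = (-9 - 174 - 32458939968 - 6149856) + 14603 = -32465090007 + 14603 = -32465075404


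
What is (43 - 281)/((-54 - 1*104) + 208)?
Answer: -119/25 ≈ -4.7600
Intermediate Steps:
(43 - 281)/((-54 - 1*104) + 208) = -238/((-54 - 104) + 208) = -238/(-158 + 208) = -238/50 = -238*1/50 = -119/25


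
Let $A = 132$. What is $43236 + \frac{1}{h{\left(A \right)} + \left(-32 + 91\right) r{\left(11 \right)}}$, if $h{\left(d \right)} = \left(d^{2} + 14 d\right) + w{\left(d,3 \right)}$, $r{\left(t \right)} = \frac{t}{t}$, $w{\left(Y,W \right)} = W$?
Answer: $\frac{835924825}{19334} \approx 43236.0$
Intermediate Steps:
$r{\left(t \right)} = 1$
$h{\left(d \right)} = 3 + d^{2} + 14 d$ ($h{\left(d \right)} = \left(d^{2} + 14 d\right) + 3 = 3 + d^{2} + 14 d$)
$43236 + \frac{1}{h{\left(A \right)} + \left(-32 + 91\right) r{\left(11 \right)}} = 43236 + \frac{1}{\left(3 + 132^{2} + 14 \cdot 132\right) + \left(-32 + 91\right) 1} = 43236 + \frac{1}{\left(3 + 17424 + 1848\right) + 59 \cdot 1} = 43236 + \frac{1}{19275 + 59} = 43236 + \frac{1}{19334} = \frac{835924825}{19334}$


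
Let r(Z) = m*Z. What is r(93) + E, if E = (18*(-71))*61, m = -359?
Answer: -111345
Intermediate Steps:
r(Z) = -359*Z
E = -77958 (E = -1278*61 = -77958)
r(93) + E = -359*93 - 77958 = -33387 - 77958 = -111345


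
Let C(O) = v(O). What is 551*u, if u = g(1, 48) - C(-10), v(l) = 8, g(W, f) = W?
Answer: -3857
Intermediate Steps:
C(O) = 8
u = -7 (u = 1 - 1*8 = 1 - 8 = -7)
551*u = 551*(-7) = -3857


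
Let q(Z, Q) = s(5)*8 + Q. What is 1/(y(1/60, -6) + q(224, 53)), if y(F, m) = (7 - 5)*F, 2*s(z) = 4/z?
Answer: 30/1687 ≈ 0.017783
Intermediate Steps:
s(z) = 2/z (s(z) = (4/z)/2 = 2/z)
q(Z, Q) = 16/5 + Q (q(Z, Q) = (2/5)*8 + Q = (2*(⅕))*8 + Q = (⅖)*8 + Q = 16/5 + Q)
y(F, m) = 2*F
1/(y(1/60, -6) + q(224, 53)) = 1/(2/60 + (16/5 + 53)) = 1/(2*(1/60) + 281/5) = 1/(1/30 + 281/5) = 1/(1687/30) = 30/1687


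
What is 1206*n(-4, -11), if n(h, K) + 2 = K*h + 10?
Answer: 62712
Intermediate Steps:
n(h, K) = 8 + K*h (n(h, K) = -2 + (K*h + 10) = -2 + (10 + K*h) = 8 + K*h)
1206*n(-4, -11) = 1206*(8 - 11*(-4)) = 1206*(8 + 44) = 1206*52 = 62712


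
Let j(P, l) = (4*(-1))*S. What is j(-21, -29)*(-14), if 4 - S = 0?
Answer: 224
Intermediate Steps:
S = 4 (S = 4 - 1*0 = 4 + 0 = 4)
j(P, l) = -16 (j(P, l) = (4*(-1))*4 = -4*4 = -16)
j(-21, -29)*(-14) = -16*(-14) = 224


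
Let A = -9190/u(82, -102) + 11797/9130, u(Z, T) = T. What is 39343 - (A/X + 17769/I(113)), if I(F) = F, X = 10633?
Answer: 21923167583080439/559467948270 ≈ 39186.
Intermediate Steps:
A = 42553997/465630 (A = -9190/(-102) + 11797/9130 = -9190*(-1/102) + 11797*(1/9130) = 4595/51 + 11797/9130 = 42553997/465630 ≈ 91.390)
39343 - (A/X + 17769/I(113)) = 39343 - ((42553997/465630)/10633 + 17769/113) = 39343 - ((42553997/465630)*(1/10633) + 17769*(1/113)) = 39343 - (42553997/4951043790 + 17769/113) = 39343 - 1*87979905706171/559467948270 = 39343 - 87979905706171/559467948270 = 21923167583080439/559467948270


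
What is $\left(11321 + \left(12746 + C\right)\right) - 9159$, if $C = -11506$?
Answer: $3402$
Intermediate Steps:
$\left(11321 + \left(12746 + C\right)\right) - 9159 = \left(11321 + \left(12746 - 11506\right)\right) - 9159 = \left(11321 + 1240\right) - 9159 = 12561 - 9159 = 3402$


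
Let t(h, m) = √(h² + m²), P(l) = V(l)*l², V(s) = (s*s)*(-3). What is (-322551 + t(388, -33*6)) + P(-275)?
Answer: -17157744426 + 2*√47437 ≈ -1.7158e+10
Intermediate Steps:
V(s) = -3*s² (V(s) = s²*(-3) = -3*s²)
P(l) = -3*l⁴ (P(l) = (-3*l²)*l² = -3*l⁴)
(-322551 + t(388, -33*6)) + P(-275) = (-322551 + √(388² + (-33*6)²)) - 3*(-275)⁴ = (-322551 + √(150544 + (-198)²)) - 3*5719140625 = (-322551 + √(150544 + 39204)) - 17157421875 = (-322551 + √189748) - 17157421875 = (-322551 + 2*√47437) - 17157421875 = -17157744426 + 2*√47437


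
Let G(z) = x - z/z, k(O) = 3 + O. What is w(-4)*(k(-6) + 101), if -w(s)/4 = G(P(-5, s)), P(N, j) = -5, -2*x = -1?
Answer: 196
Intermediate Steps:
x = ½ (x = -½*(-1) = ½ ≈ 0.50000)
G(z) = -½ (G(z) = ½ - z/z = ½ - 1*1 = ½ - 1 = -½)
w(s) = 2 (w(s) = -4*(-½) = 2)
w(-4)*(k(-6) + 101) = 2*((3 - 6) + 101) = 2*(-3 + 101) = 2*98 = 196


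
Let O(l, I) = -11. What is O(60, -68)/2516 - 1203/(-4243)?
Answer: 2980075/10675388 ≈ 0.27915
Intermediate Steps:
O(60, -68)/2516 - 1203/(-4243) = -11/2516 - 1203/(-4243) = -11*1/2516 - 1203*(-1/4243) = -11/2516 + 1203/4243 = 2980075/10675388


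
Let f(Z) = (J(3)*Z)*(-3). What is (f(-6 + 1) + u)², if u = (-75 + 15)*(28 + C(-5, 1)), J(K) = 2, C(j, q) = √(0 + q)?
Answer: 2924100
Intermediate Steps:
C(j, q) = √q
f(Z) = -6*Z (f(Z) = (2*Z)*(-3) = -6*Z)
u = -1740 (u = (-75 + 15)*(28 + √1) = -60*(28 + 1) = -60*29 = -1740)
(f(-6 + 1) + u)² = (-6*(-6 + 1) - 1740)² = (-6*(-5) - 1740)² = (30 - 1740)² = (-1710)² = 2924100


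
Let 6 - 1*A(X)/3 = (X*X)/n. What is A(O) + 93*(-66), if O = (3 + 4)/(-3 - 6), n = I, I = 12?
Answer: -1982929/324 ≈ -6120.1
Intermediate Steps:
n = 12
O = -7/9 (O = 7/(-9) = 7*(-⅑) = -7/9 ≈ -0.77778)
A(X) = 18 - X²/4 (A(X) = 18 - 3*X*X/12 = 18 - 3*X²/12 = 18 - X²/4)
A(O) + 93*(-66) = (18 - (-7/9)²/4) + 93*(-66) = (18 - ¼*49/81) - 6138 = (18 - 49/324) - 6138 = 5783/324 - 6138 = -1982929/324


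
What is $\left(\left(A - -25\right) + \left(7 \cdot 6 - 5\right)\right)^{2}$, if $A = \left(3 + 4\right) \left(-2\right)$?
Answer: $2304$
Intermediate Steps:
$A = -14$ ($A = 7 \left(-2\right) = -14$)
$\left(\left(A - -25\right) + \left(7 \cdot 6 - 5\right)\right)^{2} = \left(\left(-14 - -25\right) + \left(7 \cdot 6 - 5\right)\right)^{2} = \left(\left(-14 + 25\right) + \left(42 - 5\right)\right)^{2} = \left(11 + 37\right)^{2} = 48^{2} = 2304$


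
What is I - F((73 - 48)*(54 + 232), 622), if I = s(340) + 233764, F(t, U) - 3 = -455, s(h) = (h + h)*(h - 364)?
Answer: 217896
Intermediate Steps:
s(h) = 2*h*(-364 + h) (s(h) = (2*h)*(-364 + h) = 2*h*(-364 + h))
F(t, U) = -452 (F(t, U) = 3 - 455 = -452)
I = 217444 (I = 2*340*(-364 + 340) + 233764 = 2*340*(-24) + 233764 = -16320 + 233764 = 217444)
I - F((73 - 48)*(54 + 232), 622) = 217444 - 1*(-452) = 217444 + 452 = 217896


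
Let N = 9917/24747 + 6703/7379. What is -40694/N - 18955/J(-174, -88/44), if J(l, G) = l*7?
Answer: -1130811640371097/36396380139 ≈ -31069.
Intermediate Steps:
J(l, G) = 7*l
N = 239056684/182608113 (N = 9917*(1/24747) + 6703*(1/7379) = 9917/24747 + 6703/7379 = 239056684/182608113 ≈ 1.3091)
-40694/N - 18955/J(-174, -88/44) = -40694/239056684/182608113 - 18955/(7*(-174)) = -40694*182608113/239056684 - 18955/(-1218) = -3715527275211/119528342 - 18955*(-1/1218) = -3715527275211/119528342 + 18955/1218 = -1130811640371097/36396380139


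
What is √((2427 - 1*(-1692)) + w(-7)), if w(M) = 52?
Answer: √4171 ≈ 64.583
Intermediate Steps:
√((2427 - 1*(-1692)) + w(-7)) = √((2427 - 1*(-1692)) + 52) = √((2427 + 1692) + 52) = √(4119 + 52) = √4171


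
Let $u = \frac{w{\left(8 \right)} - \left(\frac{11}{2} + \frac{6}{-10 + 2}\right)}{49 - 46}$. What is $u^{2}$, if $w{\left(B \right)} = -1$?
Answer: $\frac{529}{144} \approx 3.6736$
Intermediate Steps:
$u = - \frac{23}{12}$ ($u = \frac{-1 - \left(\frac{11}{2} + \frac{6}{-10 + 2}\right)}{49 - 46} = \frac{-1 - \left(\frac{11}{2} + \frac{6}{-8}\right)}{3} = \left(-1 - \frac{19}{4}\right) \frac{1}{3} = \left(- \frac{23}{4}\right) \frac{1}{3} = - \frac{23}{12} \approx -1.9167$)
$u^{2} = \left(- \frac{23}{12}\right)^{2} = \frac{529}{144}$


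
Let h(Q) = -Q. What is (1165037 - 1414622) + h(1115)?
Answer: -250700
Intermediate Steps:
(1165037 - 1414622) + h(1115) = (1165037 - 1414622) - 1*1115 = -249585 - 1115 = -250700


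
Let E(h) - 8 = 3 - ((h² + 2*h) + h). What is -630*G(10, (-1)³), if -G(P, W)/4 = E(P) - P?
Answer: -325080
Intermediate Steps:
E(h) = 11 - h² - 3*h (E(h) = 8 + (3 - ((h² + 2*h) + h)) = 8 + (3 - (h² + 3*h)) = 8 + (3 + (-h² - 3*h)) = 8 + (3 - h² - 3*h) = 11 - h² - 3*h)
G(P, W) = -44 + 4*P² + 16*P (G(P, W) = -4*((11 - P² - 3*P) - P) = -4*(11 - P² - 4*P) = -44 + 4*P² + 16*P)
-630*G(10, (-1)³) = -630*(-44 + 4*10² + 16*10) = -630*(-44 + 4*100 + 160) = -630*(-44 + 400 + 160) = -630*516 = -325080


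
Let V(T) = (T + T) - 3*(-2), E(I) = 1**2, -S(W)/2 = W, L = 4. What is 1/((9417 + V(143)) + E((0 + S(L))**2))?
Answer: 1/9710 ≈ 0.00010299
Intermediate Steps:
S(W) = -2*W
E(I) = 1
V(T) = 6 + 2*T (V(T) = 2*T + 6 = 6 + 2*T)
1/((9417 + V(143)) + E((0 + S(L))**2)) = 1/((9417 + (6 + 2*143)) + 1) = 1/((9417 + (6 + 286)) + 1) = 1/((9417 + 292) + 1) = 1/(9709 + 1) = 1/9710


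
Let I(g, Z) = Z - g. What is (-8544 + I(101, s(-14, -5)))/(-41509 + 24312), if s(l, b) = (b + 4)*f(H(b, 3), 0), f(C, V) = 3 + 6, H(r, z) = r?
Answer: 8654/17197 ≈ 0.50323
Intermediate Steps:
f(C, V) = 9
s(l, b) = 36 + 9*b (s(l, b) = (b + 4)*9 = (4 + b)*9 = 36 + 9*b)
(-8544 + I(101, s(-14, -5)))/(-41509 + 24312) = (-8544 + ((36 + 9*(-5)) - 1*101))/(-41509 + 24312) = (-8544 + ((36 - 45) - 101))/(-17197) = (-8544 + (-9 - 101))*(-1/17197) = (-8544 - 110)*(-1/17197) = -8654*(-1/17197) = 8654/17197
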